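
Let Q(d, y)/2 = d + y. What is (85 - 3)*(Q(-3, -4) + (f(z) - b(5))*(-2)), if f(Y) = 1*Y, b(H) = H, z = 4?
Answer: -984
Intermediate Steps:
Q(d, y) = 2*d + 2*y (Q(d, y) = 2*(d + y) = 2*d + 2*y)
f(Y) = Y
(85 - 3)*(Q(-3, -4) + (f(z) - b(5))*(-2)) = (85 - 3)*((2*(-3) + 2*(-4)) + (4 - 1*5)*(-2)) = 82*((-6 - 8) + (4 - 5)*(-2)) = 82*(-14 - 1*(-2)) = 82*(-14 + 2) = 82*(-12) = -984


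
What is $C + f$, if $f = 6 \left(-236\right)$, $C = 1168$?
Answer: $-248$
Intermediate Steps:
$f = -1416$
$C + f = 1168 - 1416 = -248$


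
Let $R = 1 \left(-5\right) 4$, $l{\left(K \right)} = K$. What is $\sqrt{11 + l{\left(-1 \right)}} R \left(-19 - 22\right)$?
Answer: $820 \sqrt{10} \approx 2593.1$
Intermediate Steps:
$R = -20$ ($R = \left(-5\right) 4 = -20$)
$\sqrt{11 + l{\left(-1 \right)}} R \left(-19 - 22\right) = \sqrt{11 - 1} \left(-20\right) \left(-19 - 22\right) = \sqrt{10} \left(-20\right) \left(-19 - 22\right) = - 20 \sqrt{10} \left(-41\right) = 820 \sqrt{10}$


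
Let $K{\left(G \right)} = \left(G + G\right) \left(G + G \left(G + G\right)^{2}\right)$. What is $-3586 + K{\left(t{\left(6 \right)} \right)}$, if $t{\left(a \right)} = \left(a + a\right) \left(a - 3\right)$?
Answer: $13435934$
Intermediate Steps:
$t{\left(a \right)} = 2 a \left(-3 + a\right)$
$K{\left(G \right)} = 2 G \left(G + 4 G^{3}\right)$ ($K{\left(G \right)} = 2 G \left(G + G \left(2 G\right)^{2}\right) = 2 G \left(G + G 4 G^{2}\right) = 2 G \left(G + 4 G^{3}\right)$)
$-3586 + K{\left(t{\left(6 \right)} \right)} = -3586 + \left(2 \cdot 6 \left(-3 + 6\right)\right)^{2} \left(2 + 8 \left(2 \cdot 6 \left(-3 + 6\right)\right)^{2}\right) = -3586 + \left(2 \cdot 6 \cdot 3\right)^{2} \left(2 + 8 \left(2 \cdot 6 \cdot 3\right)^{2}\right) = -3586 + 36^{2} \left(2 + 8 \cdot 36^{2}\right) = -3586 + 1296 \left(2 + 8 \cdot 1296\right) = -3586 + 1296 \left(2 + 10368\right) = -3586 + 1296 \cdot 10370 = -3586 + 13439520 = 13435934$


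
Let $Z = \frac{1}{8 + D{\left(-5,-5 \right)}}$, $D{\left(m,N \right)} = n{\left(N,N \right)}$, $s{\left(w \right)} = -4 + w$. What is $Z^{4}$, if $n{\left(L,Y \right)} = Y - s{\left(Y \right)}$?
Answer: $\frac{1}{20736} \approx 4.8225 \cdot 10^{-5}$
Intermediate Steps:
$n{\left(L,Y \right)} = 4$ ($n{\left(L,Y \right)} = Y - \left(-4 + Y\right) = 4$)
$D{\left(m,N \right)} = 4$
$Z = \frac{1}{12}$ ($Z = \frac{1}{8 + 4} = \frac{1}{12} \approx 0.083333$)
$Z^{4} = \left(\frac{1}{12}\right)^{4} = \frac{1}{20736}$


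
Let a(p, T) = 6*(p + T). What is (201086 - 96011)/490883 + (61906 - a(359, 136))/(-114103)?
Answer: -16941307763/56011222949 ≈ -0.30246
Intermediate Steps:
a(p, T) = 6*T + 6*p (a(p, T) = 6*(T + p) = 6*T + 6*p)
(201086 - 96011)/490883 + (61906 - a(359, 136))/(-114103) = (201086 - 96011)/490883 + (61906 - (6*136 + 6*359))/(-114103) = 105075*(1/490883) + (61906 - (816 + 2154))*(-1/114103) = 105075/490883 + (61906 - 1*2970)*(-1/114103) = 105075/490883 + (61906 - 2970)*(-1/114103) = 105075/490883 + 58936*(-1/114103) = 105075/490883 - 58936/114103 = -16941307763/56011222949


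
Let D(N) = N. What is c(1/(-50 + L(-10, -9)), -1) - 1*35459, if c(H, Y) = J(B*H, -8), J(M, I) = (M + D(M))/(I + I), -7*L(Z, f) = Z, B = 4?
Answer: -24112113/680 ≈ -35459.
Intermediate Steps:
L(Z, f) = -Z/7
J(M, I) = M/I (J(M, I) = (M + M)/(I + I) = (2*M)/((2*I)) = (2*M)*(1/(2*I)) = M/I)
c(H, Y) = -H/2 (c(H, Y) = (4*H)/(-8) = (4*H)*(-1/8) = -H/2)
c(1/(-50 + L(-10, -9)), -1) - 1*35459 = -1/(2*(-50 - 1/7*(-10))) - 1*35459 = -1/(2*(-50 + 10/7)) - 35459 = -1/(2*(-340/7)) - 35459 = -1/2*(-7/340) - 35459 = 7/680 - 35459 = -24112113/680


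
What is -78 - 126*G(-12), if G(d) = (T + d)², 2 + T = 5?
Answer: -10284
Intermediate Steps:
T = 3 (T = -2 + 5 = 3)
G(d) = (3 + d)²
-78 - 126*G(-12) = -78 - 126*(3 - 12)² = -78 - 126*(-9)² = -78 - 126*81 = -78 - 10206 = -10284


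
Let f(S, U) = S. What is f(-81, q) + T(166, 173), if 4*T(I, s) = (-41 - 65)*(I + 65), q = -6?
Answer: -12405/2 ≈ -6202.5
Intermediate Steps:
T(I, s) = -3445/2 - 53*I/2 (T(I, s) = ((-41 - 65)*(I + 65))/4 = (-106*(65 + I))/4 = (-6890 - 106*I)/4 = -3445/2 - 53*I/2)
f(-81, q) + T(166, 173) = -81 + (-3445/2 - 53/2*166) = -81 + (-3445/2 - 4399) = -81 - 12243/2 = -12405/2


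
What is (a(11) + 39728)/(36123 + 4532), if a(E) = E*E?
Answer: 39849/40655 ≈ 0.98018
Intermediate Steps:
a(E) = E**2
(a(11) + 39728)/(36123 + 4532) = (11**2 + 39728)/(36123 + 4532) = (121 + 39728)/40655 = 39849*(1/40655) = 39849/40655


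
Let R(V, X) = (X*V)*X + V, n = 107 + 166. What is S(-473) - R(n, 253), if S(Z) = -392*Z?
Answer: -17289314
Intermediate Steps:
n = 273
R(V, X) = V + V*X² (R(V, X) = (V*X)*X + V = V*X² + V = V + V*X²)
S(-473) - R(n, 253) = -392*(-473) - 273*(1 + 253²) = 185416 - 273*(1 + 64009) = 185416 - 273*64010 = 185416 - 1*17474730 = 185416 - 17474730 = -17289314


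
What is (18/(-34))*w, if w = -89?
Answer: 801/17 ≈ 47.118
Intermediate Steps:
(18/(-34))*w = (18/(-34))*(-89) = (18*(-1/34))*(-89) = -9/17*(-89) = 801/17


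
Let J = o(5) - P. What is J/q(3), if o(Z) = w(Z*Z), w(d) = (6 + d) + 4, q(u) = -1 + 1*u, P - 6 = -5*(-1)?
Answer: 12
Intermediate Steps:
P = 11 (P = 6 - 5*(-1) = 6 + 5 = 11)
q(u) = -1 + u
w(d) = 10 + d
o(Z) = 10 + Z**2 (o(Z) = 10 + Z*Z = 10 + Z**2)
J = 24 (J = (10 + 5**2) - 1*11 = (10 + 25) - 11 = 35 - 11 = 24)
J/q(3) = 24/(-1 + 3) = 24/2 = 24*(1/2) = 12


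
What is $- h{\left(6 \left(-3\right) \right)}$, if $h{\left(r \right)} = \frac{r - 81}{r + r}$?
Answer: $- \frac{11}{4} \approx -2.75$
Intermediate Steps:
$h{\left(r \right)} = \frac{-81 + r}{2 r}$
$- h{\left(6 \left(-3\right) \right)} = - \frac{-81 + 6 \left(-3\right)}{2 \cdot 6 \left(-3\right)} = - \frac{-81 - 18}{2 \left(-18\right)} = - \frac{\left(-1\right) \left(-99\right)}{2 \cdot 18} = \left(-1\right) \frac{11}{4} = - \frac{11}{4}$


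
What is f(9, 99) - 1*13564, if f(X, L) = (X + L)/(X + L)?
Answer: -13563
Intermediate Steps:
f(X, L) = 1 (f(X, L) = (L + X)/(L + X) = 1)
f(9, 99) - 1*13564 = 1 - 1*13564 = 1 - 13564 = -13563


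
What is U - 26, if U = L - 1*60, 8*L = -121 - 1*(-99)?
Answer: -355/4 ≈ -88.750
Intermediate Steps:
L = -11/4 (L = (-121 - 1*(-99))/8 = (-121 + 99)/8 = (⅛)*(-22) = -11/4 ≈ -2.7500)
U = -251/4 (U = -11/4 - 1*60 = -11/4 - 60 = -251/4 ≈ -62.750)
U - 26 = -251/4 - 26 = -355/4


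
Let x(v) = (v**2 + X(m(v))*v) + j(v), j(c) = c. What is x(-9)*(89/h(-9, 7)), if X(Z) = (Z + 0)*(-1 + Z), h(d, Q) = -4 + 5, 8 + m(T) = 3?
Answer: -17622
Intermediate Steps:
m(T) = -5 (m(T) = -8 + 3 = -5)
h(d, Q) = 1
X(Z) = Z*(-1 + Z)
x(v) = v**2 + 31*v (x(v) = (v**2 + (-5*(-1 - 5))*v) + v = (v**2 + (-5*(-6))*v) + v = (v**2 + 30*v) + v = v**2 + 31*v)
x(-9)*(89/h(-9, 7)) = (-9*(31 - 9))*(89/1) = (-9*22)*(89*1) = -198*89 = -17622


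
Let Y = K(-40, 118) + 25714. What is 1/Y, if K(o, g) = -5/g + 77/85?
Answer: 10030/257920081 ≈ 3.8888e-5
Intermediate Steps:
K(o, g) = 77/85 - 5/g (K(o, g) = -5/g + 77*(1/85) = -5/g + 77/85 = 77/85 - 5/g)
Y = 257920081/10030 (Y = (77/85 - 5/118) + 25714 = 8661/10030 + 25714 = 257920081/10030 ≈ 25715.)
1/Y = 1/(257920081/10030) = 10030/257920081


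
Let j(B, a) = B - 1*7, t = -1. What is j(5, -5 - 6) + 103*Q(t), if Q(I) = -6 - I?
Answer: -517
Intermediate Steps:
j(B, a) = -7 + B (j(B, a) = B - 7 = -7 + B)
j(5, -5 - 6) + 103*Q(t) = (-7 + 5) + 103*(-6 - 1*(-1)) = -2 + 103*(-6 + 1) = -2 + 103*(-5) = -2 - 515 = -517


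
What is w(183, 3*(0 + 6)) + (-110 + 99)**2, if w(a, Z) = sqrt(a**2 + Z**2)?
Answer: 121 + 51*sqrt(13) ≈ 304.88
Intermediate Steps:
w(a, Z) = sqrt(Z**2 + a**2)
w(183, 3*(0 + 6)) + (-110 + 99)**2 = sqrt((3*(0 + 6))**2 + 183**2) + (-110 + 99)**2 = sqrt((3*6)**2 + 33489) + (-11)**2 = sqrt(18**2 + 33489) + 121 = sqrt(324 + 33489) + 121 = sqrt(33813) + 121 = 51*sqrt(13) + 121 = 121 + 51*sqrt(13)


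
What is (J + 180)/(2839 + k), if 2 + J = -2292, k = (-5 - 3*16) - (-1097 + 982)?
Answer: -2114/2901 ≈ -0.72871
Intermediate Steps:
k = 62 (k = (-5 - 48) - 1*(-115) = -53 + 115 = 62)
J = -2294 (J = -2 - 2292 = -2294)
(J + 180)/(2839 + k) = (-2294 + 180)/(2839 + 62) = -2114/2901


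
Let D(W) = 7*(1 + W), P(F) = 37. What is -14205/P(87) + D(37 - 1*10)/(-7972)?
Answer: -28312378/73741 ≈ -383.94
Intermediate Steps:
D(W) = 7 + 7*W
-14205/P(87) + D(37 - 1*10)/(-7972) = -14205/37 + (7 + 7*(37 - 1*10))/(-7972) = -14205*1/37 + (7 + 7*(37 - 10))*(-1/7972) = -14205/37 + (7 + 7*27)*(-1/7972) = -14205/37 + (7 + 189)*(-1/7972) = -14205/37 + 196*(-1/7972) = -14205/37 - 49/1993 = -28312378/73741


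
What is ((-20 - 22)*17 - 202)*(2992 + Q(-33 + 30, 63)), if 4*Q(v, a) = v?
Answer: -2739985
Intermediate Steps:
Q(v, a) = v/4
((-20 - 22)*17 - 202)*(2992 + Q(-33 + 30, 63)) = ((-20 - 22)*17 - 202)*(2992 + (-33 + 30)/4) = (-42*17 - 202)*(2992 + (¼)*(-3)) = (-714 - 202)*(2992 - ¾) = -916*11965/4 = -2739985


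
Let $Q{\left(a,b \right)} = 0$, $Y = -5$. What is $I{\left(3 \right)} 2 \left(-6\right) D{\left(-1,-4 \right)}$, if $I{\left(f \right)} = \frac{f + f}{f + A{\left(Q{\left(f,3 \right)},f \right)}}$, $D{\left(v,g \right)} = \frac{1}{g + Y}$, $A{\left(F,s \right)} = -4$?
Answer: $-8$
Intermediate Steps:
$D{\left(v,g \right)} = \frac{1}{-5 + g}$ ($D{\left(v,g \right)} = \frac{1}{g - 5} = \frac{1}{-5 + g}$)
$I{\left(f \right)} = \frac{2 f}{-4 + f}$ ($I{\left(f \right)} = \frac{f + f}{f - 4} = \frac{2 f}{-4 + f}$)
$I{\left(3 \right)} 2 \left(-6\right) D{\left(-1,-4 \right)} = 2 \cdot 3 \frac{1}{-4 + 3} \frac{2 \left(-6\right)}{-5 - 4} = 2 \cdot 3 \frac{1}{-1} \left(- \frac{12}{-9}\right) = 2 \cdot 3 \left(-1\right) \left(\left(-12\right) \left(- \frac{1}{9}\right)\right) = \left(-6\right) \frac{4}{3} = -8$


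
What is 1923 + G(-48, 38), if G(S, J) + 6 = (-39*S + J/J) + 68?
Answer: 3858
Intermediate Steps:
G(S, J) = 63 - 39*S (G(S, J) = -6 + ((-39*S + J/J) + 68) = -6 + ((-39*S + 1) + 68) = -6 + ((1 - 39*S) + 68) = -6 + (69 - 39*S) = 63 - 39*S)
1923 + G(-48, 38) = 1923 + (63 - 39*(-48)) = 1923 + (63 + 1872) = 1923 + 1935 = 3858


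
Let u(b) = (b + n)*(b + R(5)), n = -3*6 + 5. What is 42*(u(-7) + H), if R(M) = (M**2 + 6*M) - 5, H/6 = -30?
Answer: -43680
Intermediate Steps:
n = -13 (n = -18 + 5 = -13)
H = -180 (H = 6*(-30) = -180)
R(M) = -5 + M**2 + 6*M
u(b) = (-13 + b)*(50 + b) (u(b) = (b - 13)*(b + (-5 + 5**2 + 6*5)) = (-13 + b)*(b + (-5 + 25 + 30)) = (-13 + b)*(b + 50) = (-13 + b)*(50 + b))
42*(u(-7) + H) = 42*((-650 + (-7)**2 + 37*(-7)) - 180) = 42*((-650 + 49 - 259) - 180) = 42*(-860 - 180) = 42*(-1040) = -43680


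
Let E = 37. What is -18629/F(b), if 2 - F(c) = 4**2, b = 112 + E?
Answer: 18629/14 ≈ 1330.6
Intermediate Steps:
b = 149 (b = 112 + 37 = 149)
F(c) = -14 (F(c) = 2 - 1*4**2 = 2 - 1*16 = 2 - 16 = -14)
-18629/F(b) = -18629/(-14) = -18629*(-1/14) = 18629/14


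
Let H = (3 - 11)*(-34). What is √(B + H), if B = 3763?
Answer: √4035 ≈ 63.522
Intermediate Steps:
H = 272 (H = -8*(-34) = 272)
√(B + H) = √(3763 + 272) = √4035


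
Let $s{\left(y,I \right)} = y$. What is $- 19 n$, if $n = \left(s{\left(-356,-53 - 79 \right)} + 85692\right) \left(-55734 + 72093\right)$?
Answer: $-26524220856$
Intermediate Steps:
$n = 1396011624$ ($n = \left(-356 + 85692\right) \left(-55734 + 72093\right) = 85336 \cdot 16359 = 1396011624$)
$- 19 n = \left(-19\right) 1396011624 = -26524220856$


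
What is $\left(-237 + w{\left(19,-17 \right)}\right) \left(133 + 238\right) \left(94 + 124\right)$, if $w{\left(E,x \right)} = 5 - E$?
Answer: $-20300378$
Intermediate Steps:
$\left(-237 + w{\left(19,-17 \right)}\right) \left(133 + 238\right) \left(94 + 124\right) = \left(-237 + \left(5 - 19\right)\right) \left(133 + 238\right) \left(94 + 124\right) = \left(-237 + \left(5 - 19\right)\right) 371 \cdot 218 = \left(-237 - 14\right) 80878 = \left(-251\right) 80878 = -20300378$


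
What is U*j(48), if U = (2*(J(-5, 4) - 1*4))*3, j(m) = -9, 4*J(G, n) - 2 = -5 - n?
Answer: 621/2 ≈ 310.50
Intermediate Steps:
J(G, n) = -3/4 - n/4 (J(G, n) = 1/2 + (-5 - n)/4 = 1/2 + (-5/4 - n/4) = -3/4 - n/4)
U = -69/2 (U = (2*((-3/4 - 1/4*4) - 1*4))*3 = (2*((-3/4 - 1) - 4))*3 = (2*(-7/4 - 4))*3 = (2*(-23/4))*3 = -23/2*3 = -69/2 ≈ -34.500)
U*j(48) = -69/2*(-9) = 621/2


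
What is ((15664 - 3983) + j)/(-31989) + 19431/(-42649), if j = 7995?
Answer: -1460739983/1364298861 ≈ -1.0707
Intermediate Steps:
((15664 - 3983) + j)/(-31989) + 19431/(-42649) = ((15664 - 3983) + 7995)/(-31989) + 19431/(-42649) = (11681 + 7995)*(-1/31989) + 19431*(-1/42649) = 19676*(-1/31989) - 19431/42649 = -19676/31989 - 19431/42649 = -1460739983/1364298861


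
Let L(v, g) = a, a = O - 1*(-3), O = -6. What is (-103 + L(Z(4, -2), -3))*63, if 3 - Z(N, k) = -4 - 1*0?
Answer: -6678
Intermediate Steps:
a = -3 (a = -6 - 1*(-3) = -6 + 3 = -3)
Z(N, k) = 7 (Z(N, k) = 3 - (-4 - 1*0) = 3 - (-4 + 0) = 3 - 1*(-4) = 3 + 4 = 7)
L(v, g) = -3
(-103 + L(Z(4, -2), -3))*63 = (-103 - 3)*63 = -106*63 = -6678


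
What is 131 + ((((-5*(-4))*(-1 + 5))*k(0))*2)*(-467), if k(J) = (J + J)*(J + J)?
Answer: 131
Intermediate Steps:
k(J) = 4*J**2 (k(J) = (2*J)*(2*J) = 4*J**2)
131 + ((((-5*(-4))*(-1 + 5))*k(0))*2)*(-467) = 131 + ((((-5*(-4))*(-1 + 5))*(4*0**2))*2)*(-467) = 131 + (((20*4)*(4*0))*2)*(-467) = 131 + ((80*0)*2)*(-467) = 131 + (0*2)*(-467) = 131 + 0*(-467) = 131 + 0 = 131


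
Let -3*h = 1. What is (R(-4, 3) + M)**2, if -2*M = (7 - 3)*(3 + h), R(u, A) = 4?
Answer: 16/9 ≈ 1.7778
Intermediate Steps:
h = -1/3 (h = -1/3*1 = -1/3 ≈ -0.33333)
M = -16/3 (M = -(7 - 3)*(3 - 1/3)/2 = -2*8/3 = -1/2*32/3 = -16/3 ≈ -5.3333)
(R(-4, 3) + M)**2 = (4 - 16/3)**2 = (-4/3)**2 = 16/9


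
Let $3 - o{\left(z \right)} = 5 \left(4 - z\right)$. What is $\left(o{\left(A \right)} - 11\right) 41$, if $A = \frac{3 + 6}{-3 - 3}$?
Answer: $- \frac{2911}{2} \approx -1455.5$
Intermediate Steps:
$A = - \frac{3}{2}$ ($A = \frac{9}{-6} = 9 \left(- \frac{1}{6}\right) = - \frac{3}{2} \approx -1.5$)
$o{\left(z \right)} = -17 + 5 z$ ($o{\left(z \right)} = 3 - 5 \left(4 - z\right) = 3 - \left(20 - 5 z\right) = 3 + \left(-20 + 5 z\right) = -17 + 5 z$)
$\left(o{\left(A \right)} - 11\right) 41 = \left(\left(-17 + 5 \left(- \frac{3}{2}\right)\right) - 11\right) 41 = \left(\left(-17 - \frac{15}{2}\right) - 11\right) 41 = \left(- \frac{49}{2} - 11\right) 41 = \left(- \frac{71}{2}\right) 41 = - \frac{2911}{2}$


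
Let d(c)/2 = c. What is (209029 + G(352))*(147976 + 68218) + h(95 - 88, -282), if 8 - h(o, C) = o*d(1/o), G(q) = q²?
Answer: 71978117008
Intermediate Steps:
d(c) = 2*c
h(o, C) = 6 (h(o, C) = 8 - o*2/o = 8 - 1*2 = 8 - 2 = 6)
(209029 + G(352))*(147976 + 68218) + h(95 - 88, -282) = (209029 + 352²)*(147976 + 68218) + 6 = (209029 + 123904)*216194 + 6 = 332933*216194 + 6 = 71978117002 + 6 = 71978117008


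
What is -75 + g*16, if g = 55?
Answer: 805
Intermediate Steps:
-75 + g*16 = -75 + 55*16 = -75 + 880 = 805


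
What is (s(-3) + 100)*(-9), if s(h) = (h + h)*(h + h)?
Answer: -1224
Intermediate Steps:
s(h) = 4*h² (s(h) = (2*h)*(2*h) = 4*h²)
(s(-3) + 100)*(-9) = (4*(-3)² + 100)*(-9) = (4*9 + 100)*(-9) = (36 + 100)*(-9) = 136*(-9) = -1224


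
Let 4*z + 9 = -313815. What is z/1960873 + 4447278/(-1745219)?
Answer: -8857470255558/3422152816187 ≈ -2.5883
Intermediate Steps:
z = -78456 (z = -9/4 + (¼)*(-313815) = -9/4 - 313815/4 = -78456)
z/1960873 + 4447278/(-1745219) = -78456/1960873 + 4447278/(-1745219) = -78456*1/1960873 + 4447278*(-1/1745219) = -78456/1960873 - 4447278/1745219 = -8857470255558/3422152816187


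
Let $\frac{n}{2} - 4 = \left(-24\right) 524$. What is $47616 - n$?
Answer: $72760$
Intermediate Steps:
$n = -25144$ ($n = 8 + 2 \left(\left(-24\right) 524\right) = 8 + 2 \left(-12576\right) = 8 - 25152 = -25144$)
$47616 - n = 47616 - -25144 = 47616 + 25144 = 72760$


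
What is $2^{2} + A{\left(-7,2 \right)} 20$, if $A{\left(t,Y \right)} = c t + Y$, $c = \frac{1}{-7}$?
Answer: $64$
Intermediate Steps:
$c = - \frac{1}{7} \approx -0.14286$
$A{\left(t,Y \right)} = Y - \frac{t}{7}$ ($A{\left(t,Y \right)} = - \frac{t}{7} + Y = Y - \frac{t}{7}$)
$2^{2} + A{\left(-7,2 \right)} 20 = 2^{2} + \left(2 - -1\right) 20 = 4 + \left(2 + 1\right) 20 = 4 + 3 \cdot 20 = 4 + 60 = 64$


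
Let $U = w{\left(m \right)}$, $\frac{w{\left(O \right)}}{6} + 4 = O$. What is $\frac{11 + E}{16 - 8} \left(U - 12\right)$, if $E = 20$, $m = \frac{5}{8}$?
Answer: $- \frac{3999}{32} \approx -124.97$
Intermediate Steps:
$m = \frac{5}{8}$ ($m = 5 \cdot \frac{1}{8} = \frac{5}{8} \approx 0.625$)
$w{\left(O \right)} = -24 + 6 O$
$U = - \frac{81}{4}$ ($U = -24 + 6 \cdot \frac{5}{8} = -24 + \frac{15}{4} = - \frac{81}{4} \approx -20.25$)
$\frac{11 + E}{16 - 8} \left(U - 12\right) = \frac{11 + 20}{16 - 8} \left(- \frac{81}{4} - 12\right) = \frac{31}{8} \left(- \frac{129}{4}\right) = - \frac{3999}{32}$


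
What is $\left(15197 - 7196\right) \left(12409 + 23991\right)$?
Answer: $291236400$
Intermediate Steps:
$\left(15197 - 7196\right) \left(12409 + 23991\right) = 8001 \cdot 36400 = 291236400$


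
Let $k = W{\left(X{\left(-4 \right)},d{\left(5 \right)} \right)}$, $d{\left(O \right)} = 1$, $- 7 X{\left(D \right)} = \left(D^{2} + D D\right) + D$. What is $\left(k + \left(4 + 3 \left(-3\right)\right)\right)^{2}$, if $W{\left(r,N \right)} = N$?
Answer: $16$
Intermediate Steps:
$X{\left(D \right)} = - \frac{2 D^{2}}{7} - \frac{D}{7}$ ($X{\left(D \right)} = - \frac{\left(D^{2} + D D\right) + D}{7} = - \frac{\left(D^{2} + D^{2}\right) + D}{7} = - \frac{2 D^{2} + D}{7} = - \frac{D + 2 D^{2}}{7} = - \frac{2 D^{2}}{7} - \frac{D}{7}$)
$k = 1$
$\left(k + \left(4 + 3 \left(-3\right)\right)\right)^{2} = \left(1 + \left(4 + 3 \left(-3\right)\right)\right)^{2} = \left(1 + \left(4 - 9\right)\right)^{2} = \left(1 - 5\right)^{2} = \left(-4\right)^{2} = 16$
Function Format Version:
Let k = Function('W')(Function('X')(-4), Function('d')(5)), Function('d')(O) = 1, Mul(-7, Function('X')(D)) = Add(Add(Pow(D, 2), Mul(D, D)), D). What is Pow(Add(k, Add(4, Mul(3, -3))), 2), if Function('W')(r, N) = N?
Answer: 16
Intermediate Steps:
Function('X')(D) = Add(Mul(Rational(-2, 7), Pow(D, 2)), Mul(Rational(-1, 7), D)) (Function('X')(D) = Mul(Rational(-1, 7), Add(Add(Pow(D, 2), Mul(D, D)), D)) = Mul(Rational(-1, 7), Add(Add(Pow(D, 2), Pow(D, 2)), D)) = Mul(Rational(-1, 7), Add(Mul(2, Pow(D, 2)), D)) = Mul(Rational(-1, 7), Add(D, Mul(2, Pow(D, 2)))) = Add(Mul(Rational(-2, 7), Pow(D, 2)), Mul(Rational(-1, 7), D)))
k = 1
Pow(Add(k, Add(4, Mul(3, -3))), 2) = Pow(Add(1, Add(4, Mul(3, -3))), 2) = Pow(Add(1, Add(4, -9)), 2) = Pow(Add(1, -5), 2) = Pow(-4, 2) = 16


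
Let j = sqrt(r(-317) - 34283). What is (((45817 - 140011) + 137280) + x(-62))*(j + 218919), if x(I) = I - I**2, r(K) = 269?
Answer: 8577246420 + 39180*I*sqrt(34014) ≈ 8.5772e+9 + 7.2259e+6*I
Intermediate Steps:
j = I*sqrt(34014) (j = sqrt(269 - 34283) = sqrt(-34014) = I*sqrt(34014) ≈ 184.43*I)
(((45817 - 140011) + 137280) + x(-62))*(j + 218919) = (((45817 - 140011) + 137280) - 62*(1 - 1*(-62)))*(I*sqrt(34014) + 218919) = ((-94194 + 137280) - 62*(1 + 62))*(218919 + I*sqrt(34014)) = (43086 - 62*63)*(218919 + I*sqrt(34014)) = (43086 - 3906)*(218919 + I*sqrt(34014)) = 39180*(218919 + I*sqrt(34014)) = 8577246420 + 39180*I*sqrt(34014)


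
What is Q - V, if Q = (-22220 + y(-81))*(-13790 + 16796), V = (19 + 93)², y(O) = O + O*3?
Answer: -67779808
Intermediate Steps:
y(O) = 4*O (y(O) = O + 3*O = 4*O)
V = 12544 (V = 112² = 12544)
Q = -67767264 (Q = (-22220 + 4*(-81))*(-13790 + 16796) = (-22220 - 324)*3006 = -22544*3006 = -67767264)
Q - V = -67767264 - 1*12544 = -67767264 - 12544 = -67779808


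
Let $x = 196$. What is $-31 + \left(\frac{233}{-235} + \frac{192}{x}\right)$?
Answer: $- \frac{357102}{11515} \approx -31.012$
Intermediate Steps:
$-31 + \left(\frac{233}{-235} + \frac{192}{x}\right) = -31 + \left(\frac{233}{-235} + \frac{192}{196}\right) = -31 + \left(233 \left(- \frac{1}{235}\right) + 192 \cdot \frac{1}{196}\right) = -31 + \left(- \frac{233}{235} + \frac{48}{49}\right) = -31 - \frac{137}{11515} = - \frac{357102}{11515}$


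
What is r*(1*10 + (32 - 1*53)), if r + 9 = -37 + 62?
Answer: -176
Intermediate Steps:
r = 16 (r = -9 + (-37 + 62) = -9 + 25 = 16)
r*(1*10 + (32 - 1*53)) = 16*(1*10 + (32 - 1*53)) = 16*(10 + (32 - 53)) = 16*(10 - 21) = 16*(-11) = -176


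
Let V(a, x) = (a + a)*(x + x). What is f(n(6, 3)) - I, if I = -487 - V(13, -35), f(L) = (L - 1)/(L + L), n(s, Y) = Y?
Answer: -3998/3 ≈ -1332.7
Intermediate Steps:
V(a, x) = 4*a*x (V(a, x) = (2*a)*(2*x) = 4*a*x)
f(L) = (-1 + L)/(2*L) (f(L) = (-1 + L)/((2*L)) = (-1 + L)*(1/(2*L)) = (-1 + L)/(2*L))
I = 1333 (I = -487 - 4*13*(-35) = -487 - 1*(-1820) = -487 + 1820 = 1333)
f(n(6, 3)) - I = (1/2)*(-1 + 3)/3 - 1*1333 = (1/2)*(1/3)*2 - 1333 = 1/3 - 1333 = -3998/3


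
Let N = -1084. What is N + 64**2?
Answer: 3012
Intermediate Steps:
N + 64**2 = -1084 + 64**2 = -1084 + 4096 = 3012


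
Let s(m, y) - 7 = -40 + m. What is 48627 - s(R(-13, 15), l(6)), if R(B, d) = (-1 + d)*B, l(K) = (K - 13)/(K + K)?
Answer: 48842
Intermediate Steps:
l(K) = (-13 + K)/(2*K) (l(K) = (-13 + K)/((2*K)) = (-13 + K)*(1/(2*K)) = (-13 + K)/(2*K))
R(B, d) = B*(-1 + d)
s(m, y) = -33 + m (s(m, y) = 7 + (-40 + m) = -33 + m)
48627 - s(R(-13, 15), l(6)) = 48627 - (-33 - 13*(-1 + 15)) = 48627 - (-33 - 13*14) = 48627 - (-33 - 182) = 48627 - 1*(-215) = 48627 + 215 = 48842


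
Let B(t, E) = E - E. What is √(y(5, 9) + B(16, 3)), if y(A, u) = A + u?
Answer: √14 ≈ 3.7417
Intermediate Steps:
B(t, E) = 0
√(y(5, 9) + B(16, 3)) = √((5 + 9) + 0) = √(14 + 0) = √14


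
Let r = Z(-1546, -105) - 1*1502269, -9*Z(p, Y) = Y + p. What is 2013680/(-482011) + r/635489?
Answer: -18033239252150/2756814195411 ≈ -6.5413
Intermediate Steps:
Z(p, Y) = -Y/9 - p/9 (Z(p, Y) = -(Y + p)/9 = -Y/9 - p/9)
r = -13518770/9 (r = (-⅑*(-105) - ⅑*(-1546)) - 1*1502269 = (35/3 + 1546/9) - 1502269 = 1651/9 - 1502269 = -13518770/9 ≈ -1.5021e+6)
2013680/(-482011) + r/635489 = 2013680/(-482011) - 13518770/9/635489 = 2013680*(-1/482011) - 13518770/9*1/635489 = -2013680/482011 - 13518770/5719401 = -18033239252150/2756814195411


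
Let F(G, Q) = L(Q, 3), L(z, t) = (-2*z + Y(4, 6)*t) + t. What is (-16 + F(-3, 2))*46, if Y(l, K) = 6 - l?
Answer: -506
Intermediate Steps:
L(z, t) = -2*z + 3*t (L(z, t) = (-2*z + (6 - 1*4)*t) + t = (-2*z + (6 - 4)*t) + t = (-2*z + 2*t) + t = -2*z + 3*t)
F(G, Q) = 9 - 2*Q (F(G, Q) = -2*Q + 3*3 = -2*Q + 9 = 9 - 2*Q)
(-16 + F(-3, 2))*46 = (-16 + (9 - 2*2))*46 = (-16 + (9 - 4))*46 = (-16 + 5)*46 = -11*46 = -506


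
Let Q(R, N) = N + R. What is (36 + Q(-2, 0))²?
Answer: 1156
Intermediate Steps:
(36 + Q(-2, 0))² = (36 + (0 - 2))² = (36 - 2)² = 34² = 1156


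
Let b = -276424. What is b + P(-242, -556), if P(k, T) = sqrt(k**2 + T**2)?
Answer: -276424 + 10*sqrt(3677) ≈ -2.7582e+5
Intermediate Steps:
P(k, T) = sqrt(T**2 + k**2)
b + P(-242, -556) = -276424 + sqrt((-556)**2 + (-242)**2) = -276424 + sqrt(309136 + 58564) = -276424 + sqrt(367700) = -276424 + 10*sqrt(3677)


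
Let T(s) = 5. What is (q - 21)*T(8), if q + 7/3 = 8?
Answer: -230/3 ≈ -76.667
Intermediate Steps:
q = 17/3 (q = -7/3 + 8 = 17/3 ≈ 5.6667)
(q - 21)*T(8) = (17/3 - 21)*5 = -46/3*5 = -230/3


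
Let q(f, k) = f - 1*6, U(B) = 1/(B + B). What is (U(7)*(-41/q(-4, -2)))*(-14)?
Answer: -41/10 ≈ -4.1000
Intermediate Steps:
U(B) = 1/(2*B)
q(f, k) = -6 + f (q(f, k) = f - 6 = -6 + f)
(U(7)*(-41/q(-4, -2)))*(-14) = (((½)/7)*(-41/(-6 - 4)))*(-14) = (((½)*(⅐))*(-41/(-10)))*(-14) = ((-41*(-⅒))/14)*(-14) = ((1/14)*(41/10))*(-14) = (41/140)*(-14) = -41/10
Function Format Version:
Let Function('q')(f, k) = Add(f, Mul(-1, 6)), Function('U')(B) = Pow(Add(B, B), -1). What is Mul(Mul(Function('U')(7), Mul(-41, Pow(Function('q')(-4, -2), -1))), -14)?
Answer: Rational(-41, 10) ≈ -4.1000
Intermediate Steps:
Function('U')(B) = Mul(Rational(1, 2), Pow(B, -1)) (Function('U')(B) = Pow(Mul(2, B), -1) = Mul(Rational(1, 2), Pow(B, -1)))
Function('q')(f, k) = Add(-6, f) (Function('q')(f, k) = Add(f, -6) = Add(-6, f))
Mul(Mul(Function('U')(7), Mul(-41, Pow(Function('q')(-4, -2), -1))), -14) = Mul(Mul(Mul(Rational(1, 2), Pow(7, -1)), Mul(-41, Pow(Add(-6, -4), -1))), -14) = Mul(Mul(Mul(Rational(1, 2), Rational(1, 7)), Mul(-41, Pow(-10, -1))), -14) = Mul(Mul(Rational(1, 14), Mul(-41, Rational(-1, 10))), -14) = Mul(Mul(Rational(1, 14), Rational(41, 10)), -14) = Mul(Rational(41, 140), -14) = Rational(-41, 10)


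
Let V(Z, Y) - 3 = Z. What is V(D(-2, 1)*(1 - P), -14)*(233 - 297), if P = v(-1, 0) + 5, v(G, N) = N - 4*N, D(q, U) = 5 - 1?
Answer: 832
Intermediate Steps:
D(q, U) = 4
v(G, N) = -3*N
P = 5 (P = -3*0 + 5 = 0 + 5 = 5)
V(Z, Y) = 3 + Z
V(D(-2, 1)*(1 - P), -14)*(233 - 297) = (3 + 4*(1 - 1*5))*(233 - 297) = (3 + 4*(1 - 5))*(-64) = (3 + 4*(-4))*(-64) = (3 - 16)*(-64) = -13*(-64) = 832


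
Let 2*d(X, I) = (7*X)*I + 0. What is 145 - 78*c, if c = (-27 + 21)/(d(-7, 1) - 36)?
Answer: 16609/121 ≈ 137.26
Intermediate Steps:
d(X, I) = 7*I*X/2 (d(X, I) = ((7*X)*I + 0)/2 = (7*I*X + 0)/2 = (7*I*X)/2 = 7*I*X/2)
c = 12/121 (c = (-27 + 21)/((7/2)*1*(-7) - 36) = -6/(-49/2 - 36) = -6/(-121/2) = -6*(-2/121) = 12/121 ≈ 0.099174)
145 - 78*c = 145 - 78*12/121 = 145 - 936/121 = 16609/121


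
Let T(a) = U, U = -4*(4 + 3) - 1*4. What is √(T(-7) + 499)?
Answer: √467 ≈ 21.610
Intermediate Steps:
U = -32 (U = -4*7 - 4 = -28 - 4 = -32)
T(a) = -32
√(T(-7) + 499) = √(-32 + 499) = √467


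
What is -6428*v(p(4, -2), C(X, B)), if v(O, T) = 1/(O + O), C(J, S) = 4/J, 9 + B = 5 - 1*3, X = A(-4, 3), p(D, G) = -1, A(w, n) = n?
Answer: 3214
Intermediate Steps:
X = 3
B = -7 (B = -9 + (5 - 1*3) = -9 + (5 - 3) = -9 + 2 = -7)
v(O, T) = 1/(2*O)
-6428*v(p(4, -2), C(X, B)) = -3214/(-1) = -3214*(-1) = -6428*(-1/2) = 3214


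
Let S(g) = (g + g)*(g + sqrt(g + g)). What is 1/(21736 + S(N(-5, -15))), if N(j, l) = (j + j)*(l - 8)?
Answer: 7971/1010505956 - 115*sqrt(115)/2021011912 ≈ 7.2779e-6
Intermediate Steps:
N(j, l) = 2*j*(-8 + l) (N(j, l) = (2*j)*(-8 + l) = 2*j*(-8 + l))
S(g) = 2*g*(g + sqrt(2)*sqrt(g)) (S(g) = (2*g)*(g + sqrt(2*g)) = (2*g)*(g + sqrt(2)*sqrt(g)) = 2*g*(g + sqrt(2)*sqrt(g)))
1/(21736 + S(N(-5, -15))) = 1/(21736 + (2*(2*(-5)*(-8 - 15))**2 + 2*sqrt(2)*(2*(-5)*(-8 - 15))**(3/2))) = 1/(21736 + (2*(2*(-5)*(-23))**2 + 2*sqrt(2)*(2*(-5)*(-23))**(3/2))) = 1/(21736 + (2*230**2 + 2*sqrt(2)*230**(3/2))) = 1/(21736 + (2*52900 + 2*sqrt(2)*(230*sqrt(230)))) = 1/(21736 + (105800 + 920*sqrt(115))) = 1/(127536 + 920*sqrt(115))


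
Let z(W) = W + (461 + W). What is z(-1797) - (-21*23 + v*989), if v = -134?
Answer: 129876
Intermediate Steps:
z(W) = 461 + 2*W
z(-1797) - (-21*23 + v*989) = (461 + 2*(-1797)) - (-21*23 - 134*989) = (461 - 3594) - (-483 - 132526) = -3133 - 1*(-133009) = -3133 + 133009 = 129876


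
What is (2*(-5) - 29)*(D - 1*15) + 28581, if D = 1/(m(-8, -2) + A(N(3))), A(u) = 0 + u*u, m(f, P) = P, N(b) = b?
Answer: 204123/7 ≈ 29160.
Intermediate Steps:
A(u) = u**2 (A(u) = 0 + u**2 = u**2)
D = 1/7 (D = 1/(-2 + 3**2) = 1/(-2 + 9) = 1/7 ≈ 0.14286)
(2*(-5) - 29)*(D - 1*15) + 28581 = (2*(-5) - 29)*(1/7 - 1*15) + 28581 = (-10 - 29)*(1/7 - 15) + 28581 = -39*(-104/7) + 28581 = 4056/7 + 28581 = 204123/7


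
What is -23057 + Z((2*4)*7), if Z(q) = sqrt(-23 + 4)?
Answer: -23057 + I*sqrt(19) ≈ -23057.0 + 4.3589*I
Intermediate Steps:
Z(q) = I*sqrt(19) (Z(q) = sqrt(-19) = I*sqrt(19))
-23057 + Z((2*4)*7) = -23057 + I*sqrt(19)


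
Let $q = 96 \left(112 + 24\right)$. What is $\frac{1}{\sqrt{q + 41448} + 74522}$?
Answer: $\frac{37261}{2776736990} - \frac{3 \sqrt{1514}}{2776736990} \approx 1.3377 \cdot 10^{-5}$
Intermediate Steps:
$q = 13056$ ($q = 96 \cdot 136 = 13056$)
$\frac{1}{\sqrt{q + 41448} + 74522} = \frac{1}{\sqrt{13056 + 41448} + 74522} = \frac{1}{\sqrt{54504} + 74522} = \frac{1}{6 \sqrt{1514} + 74522} = \frac{1}{74522 + 6 \sqrt{1514}}$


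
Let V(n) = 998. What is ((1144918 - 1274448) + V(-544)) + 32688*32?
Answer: 917484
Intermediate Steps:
((1144918 - 1274448) + V(-544)) + 32688*32 = ((1144918 - 1274448) + 998) + 32688*32 = (-129530 + 998) + 1046016 = -128532 + 1046016 = 917484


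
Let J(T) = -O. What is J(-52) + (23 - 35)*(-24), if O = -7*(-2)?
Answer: 274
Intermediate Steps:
O = 14
J(T) = -14 (J(T) = -1*14 = -14)
J(-52) + (23 - 35)*(-24) = -14 + (23 - 35)*(-24) = -14 - 12*(-24) = -14 + 288 = 274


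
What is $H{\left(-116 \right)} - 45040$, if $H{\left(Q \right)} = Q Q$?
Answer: $-31584$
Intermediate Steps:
$H{\left(Q \right)} = Q^{2}$
$H{\left(-116 \right)} - 45040 = \left(-116\right)^{2} - 45040 = 13456 - 45040 = -31584$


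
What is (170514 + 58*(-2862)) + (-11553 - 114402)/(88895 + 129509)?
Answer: 986623317/218404 ≈ 4517.4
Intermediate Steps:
(170514 + 58*(-2862)) + (-11553 - 114402)/(88895 + 129509) = (170514 - 165996) - 125955/218404 = 4518 - 125955*1/218404 = 4518 - 125955/218404 = 986623317/218404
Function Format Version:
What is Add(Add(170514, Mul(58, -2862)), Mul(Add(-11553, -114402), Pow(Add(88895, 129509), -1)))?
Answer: Rational(986623317, 218404) ≈ 4517.4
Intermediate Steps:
Add(Add(170514, Mul(58, -2862)), Mul(Add(-11553, -114402), Pow(Add(88895, 129509), -1))) = Add(Add(170514, -165996), Mul(-125955, Pow(218404, -1))) = Add(4518, Mul(-125955, Rational(1, 218404))) = Add(4518, Rational(-125955, 218404)) = Rational(986623317, 218404)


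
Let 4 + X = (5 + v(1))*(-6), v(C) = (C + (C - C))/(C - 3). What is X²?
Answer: 961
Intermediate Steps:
v(C) = C/(-3 + C) (v(C) = (C + 0)/(-3 + C) = C/(-3 + C))
X = -31 (X = -4 + (5 + 1/(-3 + 1))*(-6) = -4 + (5 + 1/(-2))*(-6) = -4 + (5 + 1*(-½))*(-6) = -4 + (5 - ½)*(-6) = -4 + (9/2)*(-6) = -4 - 27 = -31)
X² = (-31)² = 961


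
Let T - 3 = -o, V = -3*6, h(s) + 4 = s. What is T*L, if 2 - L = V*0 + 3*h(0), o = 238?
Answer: -3290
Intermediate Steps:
h(s) = -4 + s
V = -18
L = 14 (L = 2 - (-18*0 + 3*(-4 + 0)) = 2 - (0 + 3*(-4)) = 2 - (0 - 12) = 2 - 1*(-12) = 2 + 12 = 14)
T = -235 (T = 3 - 1*238 = 3 - 238 = -235)
T*L = -235*14 = -3290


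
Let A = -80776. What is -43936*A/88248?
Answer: 443621792/11031 ≈ 40216.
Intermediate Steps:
-43936*A/88248 = -43936/(88248/(-80776)) = -43936/(88248*(-1/80776)) = -43936/(-11031/10097) = -43936*(-10097/11031) = 443621792/11031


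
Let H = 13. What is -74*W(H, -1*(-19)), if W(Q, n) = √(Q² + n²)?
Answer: -74*√530 ≈ -1703.6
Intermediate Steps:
-74*W(H, -1*(-19)) = -74*√(13² + (-1*(-19))²) = -74*√(169 + 19²) = -74*√(169 + 361) = -74*√530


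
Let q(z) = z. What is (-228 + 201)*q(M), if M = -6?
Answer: 162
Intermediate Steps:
(-228 + 201)*q(M) = (-228 + 201)*(-6) = -27*(-6) = 162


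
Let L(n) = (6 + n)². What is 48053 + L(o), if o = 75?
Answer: 54614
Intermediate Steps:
48053 + L(o) = 48053 + (6 + 75)² = 48053 + 81² = 48053 + 6561 = 54614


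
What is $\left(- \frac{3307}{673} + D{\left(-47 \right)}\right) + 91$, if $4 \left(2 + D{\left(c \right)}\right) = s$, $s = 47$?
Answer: $\frac{257991}{2692} \approx 95.836$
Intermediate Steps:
$D{\left(c \right)} = \frac{39}{4}$ ($D{\left(c \right)} = -2 + \frac{1}{4} \cdot 47 = -2 + \frac{47}{4} = \frac{39}{4}$)
$\left(- \frac{3307}{673} + D{\left(-47 \right)}\right) + 91 = \left(- \frac{3307}{673} + \frac{39}{4}\right) + 91 = \frac{13019}{2692} + 91 = \frac{257991}{2692}$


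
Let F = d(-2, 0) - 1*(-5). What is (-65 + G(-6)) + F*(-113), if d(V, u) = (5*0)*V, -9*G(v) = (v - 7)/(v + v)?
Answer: -68053/108 ≈ -630.12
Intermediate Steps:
G(v) = -(-7 + v)/(18*v) (G(v) = -(v - 7)/(9*(v + v)) = -(-7 + v)/(9*(2*v)) = -(-7 + v)*1/(2*v)/9 = -(-7 + v)/(18*v))
d(V, u) = 0 (d(V, u) = 0*V = 0)
F = 5 (F = 0 - 1*(-5) = 0 + 5 = 5)
(-65 + G(-6)) + F*(-113) = (-65 + (1/18)*(7 - 1*(-6))/(-6)) + 5*(-113) = (-65 + (1/18)*(-⅙)*(7 + 6)) - 565 = (-65 + (1/18)*(-⅙)*13) - 565 = (-65 - 13/108) - 565 = -7033/108 - 565 = -68053/108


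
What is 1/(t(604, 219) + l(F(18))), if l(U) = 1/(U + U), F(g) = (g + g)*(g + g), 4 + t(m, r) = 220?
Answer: 2592/559873 ≈ 0.0046296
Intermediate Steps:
t(m, r) = 216 (t(m, r) = -4 + 220 = 216)
F(g) = 4*g² (F(g) = (2*g)*(2*g) = 4*g²)
l(U) = 1/(2*U)
1/(t(604, 219) + l(F(18))) = 1/(216 + 1/(2*((4*18²)))) = 1/(216 + 1/(2*((4*324)))) = 1/(216 + (½)/1296) = 1/(216 + (½)*(1/1296)) = 1/(216 + 1/2592) = 1/(559873/2592) = 2592/559873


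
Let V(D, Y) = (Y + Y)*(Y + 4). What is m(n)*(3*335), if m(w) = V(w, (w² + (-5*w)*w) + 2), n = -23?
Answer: 8965685400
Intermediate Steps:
V(D, Y) = 2*Y*(4 + Y) (V(D, Y) = (2*Y)*(4 + Y) = 2*Y*(4 + Y))
m(w) = 2*(2 - 4*w²)*(6 - 4*w²) (m(w) = 2*((w² + (-5*w)*w) + 2)*(4 + ((w² + (-5*w)*w) + 2)) = 2*((w² - 5*w²) + 2)*(4 + ((w² - 5*w²) + 2)) = 2*(-4*w² + 2)*(4 + (-4*w² + 2)) = 2*(2 - 4*w²)*(4 + (2 - 4*w²)) = 2*(2 - 4*w²)*(6 - 4*w²))
m(n)*(3*335) = (24 - 64*(-23)² + 32*(-23)⁴)*(3*335) = (24 - 64*529 + 32*279841)*1005 = (24 - 33856 + 8954912)*1005 = 8921080*1005 = 8965685400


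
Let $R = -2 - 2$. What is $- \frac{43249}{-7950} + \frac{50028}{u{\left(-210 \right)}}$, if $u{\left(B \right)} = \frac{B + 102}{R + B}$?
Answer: $\frac{2364369647}{23850} \approx 99135.0$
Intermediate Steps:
$R = -4$ ($R = -2 - 2 = -4$)
$u{\left(B \right)} = \frac{102 + B}{-4 + B}$ ($u{\left(B \right)} = \frac{B + 102}{-4 + B} = \frac{102 + B}{-4 + B}$)
$- \frac{43249}{-7950} + \frac{50028}{u{\left(-210 \right)}} = - \frac{43249}{-7950} + \frac{50028}{\frac{1}{-4 - 210} \left(102 - 210\right)} = \left(-43249\right) \left(- \frac{1}{7950}\right) + \frac{50028}{\frac{1}{-214} \left(-108\right)} = \frac{43249}{7950} + \frac{50028}{\left(- \frac{1}{214}\right) \left(-108\right)} = \frac{43249}{7950} + \frac{50028}{\frac{54}{107}} = \frac{43249}{7950} + 50028 \cdot \frac{107}{54} = \frac{43249}{7950} + \frac{892166}{9} = \frac{2364369647}{23850}$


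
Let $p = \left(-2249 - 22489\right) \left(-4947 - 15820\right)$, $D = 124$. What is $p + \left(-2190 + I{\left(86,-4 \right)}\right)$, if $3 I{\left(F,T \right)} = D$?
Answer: $\frac{1541195692}{3} \approx 5.1373 \cdot 10^{8}$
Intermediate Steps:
$I{\left(F,T \right)} = \frac{124}{3}$ ($I{\left(F,T \right)} = \frac{1}{3} \cdot 124 = \frac{124}{3}$)
$p = 513734046$ ($p = \left(-24738\right) \left(-20767\right) = 513734046$)
$p + \left(-2190 + I{\left(86,-4 \right)}\right) = 513734046 + \left(-2190 + \frac{124}{3}\right) = 513734046 - \frac{6446}{3} = \frac{1541195692}{3}$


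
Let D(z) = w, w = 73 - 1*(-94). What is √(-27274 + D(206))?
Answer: I*√27107 ≈ 164.64*I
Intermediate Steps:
w = 167 (w = 73 + 94 = 167)
D(z) = 167
√(-27274 + D(206)) = √(-27274 + 167) = √(-27107) = I*√27107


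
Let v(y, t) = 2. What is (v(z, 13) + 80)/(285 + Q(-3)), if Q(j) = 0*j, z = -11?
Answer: 82/285 ≈ 0.28772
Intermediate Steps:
Q(j) = 0
(v(z, 13) + 80)/(285 + Q(-3)) = (2 + 80)/(285 + 0) = 82/285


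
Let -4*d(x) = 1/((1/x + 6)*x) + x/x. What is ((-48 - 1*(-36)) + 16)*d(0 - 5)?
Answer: -28/29 ≈ -0.96552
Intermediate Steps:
d(x) = -1/4 - 1/(4*x*(6 + 1/x)) (d(x) = -(1/((1/x + 6)*x) + x/x)/4 = -(1/((6 + 1/x)*x) + 1)/4 = -(1/(x*(6 + 1/x)) + 1)/4 = -(1 + 1/(x*(6 + 1/x)))/4 = -1/4 - 1/(4*x*(6 + 1/x)))
((-48 - 1*(-36)) + 16)*d(0 - 5) = ((-48 - 1*(-36)) + 16)*((-1 - 3*(0 - 5))/(2*(1 + 6*(0 - 5)))) = ((-48 + 36) + 16)*((-1 - 3*(-5))/(2*(1 + 6*(-5)))) = (-12 + 16)*((-1 + 15)/(2*(1 - 30))) = 4*((1/2)*14/(-29)) = 4*((1/2)*(-1/29)*14) = 4*(-7/29) = -28/29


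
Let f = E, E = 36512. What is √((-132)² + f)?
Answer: 4*√3371 ≈ 232.24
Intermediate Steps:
f = 36512
√((-132)² + f) = √((-132)² + 36512) = √(17424 + 36512) = √53936 = 4*√3371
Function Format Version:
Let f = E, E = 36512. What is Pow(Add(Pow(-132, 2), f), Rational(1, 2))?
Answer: Mul(4, Pow(3371, Rational(1, 2))) ≈ 232.24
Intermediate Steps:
f = 36512
Pow(Add(Pow(-132, 2), f), Rational(1, 2)) = Pow(Add(Pow(-132, 2), 36512), Rational(1, 2)) = Pow(Add(17424, 36512), Rational(1, 2)) = Pow(53936, Rational(1, 2)) = Mul(4, Pow(3371, Rational(1, 2)))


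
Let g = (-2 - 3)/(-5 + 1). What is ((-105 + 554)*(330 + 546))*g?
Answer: 491655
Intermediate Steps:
g = 5/4 (g = -5/(-4) = -5*(-1/4) = 5/4 ≈ 1.2500)
((-105 + 554)*(330 + 546))*g = ((-105 + 554)*(330 + 546))*(5/4) = (449*876)*(5/4) = 393324*(5/4) = 491655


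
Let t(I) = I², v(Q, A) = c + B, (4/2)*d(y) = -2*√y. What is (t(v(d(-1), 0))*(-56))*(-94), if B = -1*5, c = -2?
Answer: 257936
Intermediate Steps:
d(y) = -√y (d(y) = (-2*√y)/2 = -√y)
B = -5
v(Q, A) = -7 (v(Q, A) = -2 - 5 = -7)
(t(v(d(-1), 0))*(-56))*(-94) = ((-7)²*(-56))*(-94) = (49*(-56))*(-94) = -2744*(-94) = 257936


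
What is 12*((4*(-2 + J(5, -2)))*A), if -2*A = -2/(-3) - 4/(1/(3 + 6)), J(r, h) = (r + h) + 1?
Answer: 1696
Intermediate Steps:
J(r, h) = 1 + h + r (J(r, h) = (h + r) + 1 = 1 + h + r)
A = 53/3 (A = -(-2/(-3) - 4/(1/(3 + 6)))/2 = -(-2*(-1/3) - 4/(1/9))/2 = -(2/3 - 4/1/9)/2 = -(2/3 - 4*9)/2 = -(2/3 - 36)/2 = -1/2*(-106/3) = 53/3 ≈ 17.667)
12*((4*(-2 + J(5, -2)))*A) = 12*((4*(-2 + (1 - 2 + 5)))*(53/3)) = 12*((4*(-2 + 4))*(53/3)) = 12*((4*2)*(53/3)) = 12*(8*(53/3)) = 12*(424/3) = 1696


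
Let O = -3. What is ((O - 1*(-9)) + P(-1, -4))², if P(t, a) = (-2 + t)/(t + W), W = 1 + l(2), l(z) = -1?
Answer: 81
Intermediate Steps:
W = 0 (W = 1 - 1 = 0)
P(t, a) = (-2 + t)/t (P(t, a) = (-2 + t)/(t + 0) = (-2 + t)/t)
((O - 1*(-9)) + P(-1, -4))² = ((-3 - 1*(-9)) + (-2 - 1)/(-1))² = ((-3 + 9) - 1*(-3))² = (6 + 3)² = 9² = 81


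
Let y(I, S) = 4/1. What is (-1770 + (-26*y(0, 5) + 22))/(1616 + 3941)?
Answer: -1852/5557 ≈ -0.33327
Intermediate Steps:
y(I, S) = 4 (y(I, S) = 4*1 = 4)
(-1770 + (-26*y(0, 5) + 22))/(1616 + 3941) = (-1770 + (-26*4 + 22))/(1616 + 3941) = (-1770 + (-104 + 22))/5557 = (-1770 - 82)*(1/5557) = -1852*1/5557 = -1852/5557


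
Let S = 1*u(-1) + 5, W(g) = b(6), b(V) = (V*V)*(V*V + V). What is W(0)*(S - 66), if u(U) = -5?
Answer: -99792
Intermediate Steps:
b(V) = V**2*(V + V**2) (b(V) = V**2*(V**2 + V) = V**2*(V + V**2))
W(g) = 1512 (W(g) = 6**3*(1 + 6) = 216*7 = 1512)
S = 0 (S = 1*(-5) + 5 = -5 + 5 = 0)
W(0)*(S - 66) = 1512*(0 - 66) = 1512*(-66) = -99792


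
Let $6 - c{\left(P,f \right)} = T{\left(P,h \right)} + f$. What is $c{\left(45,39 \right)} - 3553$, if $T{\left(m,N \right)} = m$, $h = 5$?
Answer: $-3631$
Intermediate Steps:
$c{\left(P,f \right)} = 6 - P - f$ ($c{\left(P,f \right)} = 6 - \left(P + f\right) = 6 - P - f$)
$c{\left(45,39 \right)} - 3553 = \left(6 - 45 - 39\right) - 3553 = -78 - 3553 = -3631$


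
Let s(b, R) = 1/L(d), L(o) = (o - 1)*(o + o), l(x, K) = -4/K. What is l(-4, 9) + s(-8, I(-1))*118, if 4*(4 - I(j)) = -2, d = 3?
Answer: 169/18 ≈ 9.3889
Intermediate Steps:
I(j) = 9/2 (I(j) = 4 - 1/4*(-2) = 4 + 1/2 = 9/2)
L(o) = 2*o*(-1 + o) (L(o) = (-1 + o)*(2*o) = 2*o*(-1 + o))
s(b, R) = 1/12 (s(b, R) = 1/(2*3*(-1 + 3)) = 1/(2*3*2) = 1/12)
l(-4, 9) + s(-8, I(-1))*118 = -4/9 + (1/12)*118 = -4*1/9 + 59/6 = -4/9 + 59/6 = 169/18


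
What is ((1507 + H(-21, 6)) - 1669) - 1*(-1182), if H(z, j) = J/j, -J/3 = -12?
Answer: 1026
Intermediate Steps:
J = 36 (J = -3*(-12) = 36)
H(z, j) = 36/j
((1507 + H(-21, 6)) - 1669) - 1*(-1182) = ((1507 + 36/6) - 1669) - 1*(-1182) = ((1507 + 36*(1/6)) - 1669) + 1182 = ((1507 + 6) - 1669) + 1182 = (1513 - 1669) + 1182 = -156 + 1182 = 1026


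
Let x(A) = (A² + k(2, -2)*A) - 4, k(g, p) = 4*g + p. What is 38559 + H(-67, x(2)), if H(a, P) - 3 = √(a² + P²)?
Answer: 38562 + √4633 ≈ 38630.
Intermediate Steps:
k(g, p) = p + 4*g
x(A) = -4 + A² + 6*A (x(A) = (A² + (-2 + 4*2)*A) - 4 = (A² + (-2 + 8)*A) - 4 = (A² + 6*A) - 4 = -4 + A² + 6*A)
H(a, P) = 3 + √(P² + a²) (H(a, P) = 3 + √(a² + P²) = 3 + √(P² + a²))
38559 + H(-67, x(2)) = 38559 + (3 + √((-4 + 2² + 6*2)² + (-67)²)) = 38559 + (3 + √((-4 + 4 + 12)² + 4489)) = 38559 + (3 + √(12² + 4489)) = 38559 + (3 + √(144 + 4489)) = 38559 + (3 + √4633) = 38562 + √4633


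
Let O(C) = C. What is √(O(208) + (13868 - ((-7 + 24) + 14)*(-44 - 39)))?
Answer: √16649 ≈ 129.03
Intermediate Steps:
√(O(208) + (13868 - ((-7 + 24) + 14)*(-44 - 39))) = √(208 + (13868 - ((-7 + 24) + 14)*(-44 - 39))) = √(208 + (13868 - (17 + 14)*(-83))) = √(208 + (13868 - 31*(-83))) = √(208 + (13868 - 1*(-2573))) = √(208 + (13868 + 2573)) = √(208 + 16441) = √16649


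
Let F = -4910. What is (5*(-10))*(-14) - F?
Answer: 5610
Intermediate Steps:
(5*(-10))*(-14) - F = (5*(-10))*(-14) - 1*(-4910) = -50*(-14) + 4910 = 700 + 4910 = 5610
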